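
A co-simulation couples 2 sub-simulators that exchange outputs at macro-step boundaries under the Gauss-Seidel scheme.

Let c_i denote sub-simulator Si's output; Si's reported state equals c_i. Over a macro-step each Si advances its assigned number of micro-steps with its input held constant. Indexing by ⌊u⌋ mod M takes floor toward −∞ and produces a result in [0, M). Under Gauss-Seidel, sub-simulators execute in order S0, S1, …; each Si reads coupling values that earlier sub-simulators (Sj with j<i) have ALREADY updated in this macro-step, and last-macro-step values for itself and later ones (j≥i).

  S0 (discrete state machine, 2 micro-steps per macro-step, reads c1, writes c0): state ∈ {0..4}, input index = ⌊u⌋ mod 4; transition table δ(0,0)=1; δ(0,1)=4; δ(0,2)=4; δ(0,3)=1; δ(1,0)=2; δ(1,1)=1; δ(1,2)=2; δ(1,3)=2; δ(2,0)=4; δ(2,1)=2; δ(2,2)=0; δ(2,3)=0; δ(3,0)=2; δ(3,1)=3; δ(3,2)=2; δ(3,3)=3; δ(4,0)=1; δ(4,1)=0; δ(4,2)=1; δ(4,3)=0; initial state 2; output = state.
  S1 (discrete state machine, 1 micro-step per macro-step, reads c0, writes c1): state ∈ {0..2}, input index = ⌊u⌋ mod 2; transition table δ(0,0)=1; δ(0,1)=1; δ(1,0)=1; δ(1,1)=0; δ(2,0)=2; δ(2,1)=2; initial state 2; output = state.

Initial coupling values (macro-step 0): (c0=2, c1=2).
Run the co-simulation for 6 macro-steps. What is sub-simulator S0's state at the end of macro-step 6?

S0 state at macro-step 6 = 2

macro 1: S0 reads c1=2 → after 2×micro: 4; S1 reads c0=4 → after 1×micro: 2 ⇒ (c0=4, c1=2)
macro 2: S0 reads c1=2 → after 2×micro: 2; S1 reads c0=2 → after 1×micro: 2 ⇒ (c0=2, c1=2)
macro 3: S0 reads c1=2 → after 2×micro: 4; S1 reads c0=4 → after 1×micro: 2 ⇒ (c0=4, c1=2)
macro 4: S0 reads c1=2 → after 2×micro: 2; S1 reads c0=2 → after 1×micro: 2 ⇒ (c0=2, c1=2)
macro 5: S0 reads c1=2 → after 2×micro: 4; S1 reads c0=4 → after 1×micro: 2 ⇒ (c0=4, c1=2)
macro 6: S0 reads c1=2 → after 2×micro: 2; S1 reads c0=2 → after 1×micro: 2 ⇒ (c0=2, c1=2)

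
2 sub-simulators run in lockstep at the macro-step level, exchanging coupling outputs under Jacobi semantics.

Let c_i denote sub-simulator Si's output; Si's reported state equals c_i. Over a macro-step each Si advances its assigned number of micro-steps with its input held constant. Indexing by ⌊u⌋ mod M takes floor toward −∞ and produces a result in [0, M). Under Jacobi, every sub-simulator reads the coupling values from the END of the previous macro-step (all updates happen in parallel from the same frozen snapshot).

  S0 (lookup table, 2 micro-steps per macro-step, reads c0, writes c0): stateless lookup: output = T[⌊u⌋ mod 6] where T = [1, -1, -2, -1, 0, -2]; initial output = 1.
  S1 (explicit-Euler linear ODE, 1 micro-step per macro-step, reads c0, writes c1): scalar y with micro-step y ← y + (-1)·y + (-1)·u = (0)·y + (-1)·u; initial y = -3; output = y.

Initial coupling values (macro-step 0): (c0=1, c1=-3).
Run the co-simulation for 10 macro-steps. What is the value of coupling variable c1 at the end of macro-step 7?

c1 at macro-step 7 = 2

macro 1: S0 reads c0=1 → after 2×micro: -1; S1 reads c0=1 → after 1×micro: -1 ⇒ (c0=-1, c1=-1)
macro 2: S0 reads c0=-1 → after 2×micro: -2; S1 reads c0=-1 → after 1×micro: 1 ⇒ (c0=-2, c1=1)
macro 3: S0 reads c0=-2 → after 2×micro: 0; S1 reads c0=-2 → after 1×micro: 2 ⇒ (c0=0, c1=2)
macro 4: S0 reads c0=0 → after 2×micro: 1; S1 reads c0=0 → after 1×micro: 0 ⇒ (c0=1, c1=0)
macro 5: S0 reads c0=1 → after 2×micro: -1; S1 reads c0=1 → after 1×micro: -1 ⇒ (c0=-1, c1=-1)
macro 6: S0 reads c0=-1 → after 2×micro: -2; S1 reads c0=-1 → after 1×micro: 1 ⇒ (c0=-2, c1=1)
macro 7: S0 reads c0=-2 → after 2×micro: 0; S1 reads c0=-2 → after 1×micro: 2 ⇒ (c0=0, c1=2)
macro 8: S0 reads c0=0 → after 2×micro: 1; S1 reads c0=0 → after 1×micro: 0 ⇒ (c0=1, c1=0)
macro 9: S0 reads c0=1 → after 2×micro: -1; S1 reads c0=1 → after 1×micro: -1 ⇒ (c0=-1, c1=-1)
macro 10: S0 reads c0=-1 → after 2×micro: -2; S1 reads c0=-1 → after 1×micro: 1 ⇒ (c0=-2, c1=1)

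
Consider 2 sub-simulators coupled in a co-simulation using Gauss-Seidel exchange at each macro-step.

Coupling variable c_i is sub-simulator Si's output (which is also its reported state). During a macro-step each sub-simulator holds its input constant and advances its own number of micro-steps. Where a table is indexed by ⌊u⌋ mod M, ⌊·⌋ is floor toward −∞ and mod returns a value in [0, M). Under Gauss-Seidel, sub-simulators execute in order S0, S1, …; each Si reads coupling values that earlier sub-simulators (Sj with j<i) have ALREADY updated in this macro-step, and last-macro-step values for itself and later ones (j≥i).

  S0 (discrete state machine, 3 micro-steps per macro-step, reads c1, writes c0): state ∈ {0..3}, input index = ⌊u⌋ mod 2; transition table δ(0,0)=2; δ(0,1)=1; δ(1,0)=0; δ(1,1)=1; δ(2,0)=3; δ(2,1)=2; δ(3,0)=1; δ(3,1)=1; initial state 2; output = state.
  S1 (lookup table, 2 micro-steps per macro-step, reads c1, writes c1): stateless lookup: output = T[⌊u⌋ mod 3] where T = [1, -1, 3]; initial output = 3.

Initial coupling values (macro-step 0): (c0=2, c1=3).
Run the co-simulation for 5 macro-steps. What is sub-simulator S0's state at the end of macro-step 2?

macro 1: S0 reads c1=3 → after 3×micro: 2; S1 reads c1=3 → after 2×micro: 1 ⇒ (c0=2, c1=1)
macro 2: S0 reads c1=1 → after 3×micro: 2; S1 reads c1=1 → after 2×micro: -1 ⇒ (c0=2, c1=-1)
macro 3: S0 reads c1=-1 → after 3×micro: 2; S1 reads c1=-1 → after 2×micro: 3 ⇒ (c0=2, c1=3)
macro 4: S0 reads c1=3 → after 3×micro: 2; S1 reads c1=3 → after 2×micro: 1 ⇒ (c0=2, c1=1)
macro 5: S0 reads c1=1 → after 3×micro: 2; S1 reads c1=1 → after 2×micro: -1 ⇒ (c0=2, c1=-1)

S0 state at macro-step 2 = 2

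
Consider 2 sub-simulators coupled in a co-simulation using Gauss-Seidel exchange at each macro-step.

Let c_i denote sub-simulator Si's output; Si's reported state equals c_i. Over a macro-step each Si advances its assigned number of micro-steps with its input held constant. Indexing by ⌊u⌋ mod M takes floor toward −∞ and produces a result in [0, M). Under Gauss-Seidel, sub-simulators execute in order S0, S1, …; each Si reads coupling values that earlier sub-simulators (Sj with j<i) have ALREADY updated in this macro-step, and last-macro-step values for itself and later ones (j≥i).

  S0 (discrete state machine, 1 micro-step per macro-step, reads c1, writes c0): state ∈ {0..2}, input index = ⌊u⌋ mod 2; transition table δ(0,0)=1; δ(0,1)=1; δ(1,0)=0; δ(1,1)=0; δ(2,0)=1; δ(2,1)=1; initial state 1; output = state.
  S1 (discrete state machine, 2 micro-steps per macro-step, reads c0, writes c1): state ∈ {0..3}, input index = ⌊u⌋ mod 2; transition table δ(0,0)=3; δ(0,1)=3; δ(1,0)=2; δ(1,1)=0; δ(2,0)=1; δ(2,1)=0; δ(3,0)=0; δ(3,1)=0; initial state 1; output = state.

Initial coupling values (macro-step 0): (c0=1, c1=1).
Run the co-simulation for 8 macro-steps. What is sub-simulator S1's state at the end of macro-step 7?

macro 1: S0 reads c1=1 → after 1×micro: 0; S1 reads c0=0 → after 2×micro: 1 ⇒ (c0=0, c1=1)
macro 2: S0 reads c1=1 → after 1×micro: 1; S1 reads c0=1 → after 2×micro: 3 ⇒ (c0=1, c1=3)
macro 3: S0 reads c1=3 → after 1×micro: 0; S1 reads c0=0 → after 2×micro: 3 ⇒ (c0=0, c1=3)
macro 4: S0 reads c1=3 → after 1×micro: 1; S1 reads c0=1 → after 2×micro: 3 ⇒ (c0=1, c1=3)
macro 5: S0 reads c1=3 → after 1×micro: 0; S1 reads c0=0 → after 2×micro: 3 ⇒ (c0=0, c1=3)
macro 6: S0 reads c1=3 → after 1×micro: 1; S1 reads c0=1 → after 2×micro: 3 ⇒ (c0=1, c1=3)
macro 7: S0 reads c1=3 → after 1×micro: 0; S1 reads c0=0 → after 2×micro: 3 ⇒ (c0=0, c1=3)
macro 8: S0 reads c1=3 → after 1×micro: 1; S1 reads c0=1 → after 2×micro: 3 ⇒ (c0=1, c1=3)

S1 state at macro-step 7 = 3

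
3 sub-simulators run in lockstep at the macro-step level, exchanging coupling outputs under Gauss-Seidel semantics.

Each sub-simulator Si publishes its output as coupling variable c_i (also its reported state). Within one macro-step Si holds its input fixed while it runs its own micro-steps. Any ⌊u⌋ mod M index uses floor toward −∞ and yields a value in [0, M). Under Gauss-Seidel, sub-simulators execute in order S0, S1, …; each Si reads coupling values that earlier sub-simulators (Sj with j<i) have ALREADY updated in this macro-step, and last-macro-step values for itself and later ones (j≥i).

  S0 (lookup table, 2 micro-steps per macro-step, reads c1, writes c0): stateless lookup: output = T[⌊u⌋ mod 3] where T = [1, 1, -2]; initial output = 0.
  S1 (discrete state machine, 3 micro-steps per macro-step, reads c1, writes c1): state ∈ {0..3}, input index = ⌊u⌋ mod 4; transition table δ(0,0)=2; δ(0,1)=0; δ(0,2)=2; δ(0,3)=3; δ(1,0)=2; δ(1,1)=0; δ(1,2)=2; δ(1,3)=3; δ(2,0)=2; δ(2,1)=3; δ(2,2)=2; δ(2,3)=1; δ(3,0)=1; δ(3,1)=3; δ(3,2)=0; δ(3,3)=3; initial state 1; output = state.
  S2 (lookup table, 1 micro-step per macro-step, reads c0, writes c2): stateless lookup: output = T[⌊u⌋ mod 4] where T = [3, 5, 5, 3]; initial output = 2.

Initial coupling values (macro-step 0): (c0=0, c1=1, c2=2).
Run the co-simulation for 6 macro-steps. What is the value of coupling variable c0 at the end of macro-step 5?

c0 at macro-step 5 = -2

macro 1: S0 reads c1=1 → after 2×micro: 1; S1 reads c1=1 → after 3×micro: 0; S2 reads c0=1 → after 1×micro: 5 ⇒ (c0=1, c1=0, c2=5)
macro 2: S0 reads c1=0 → after 2×micro: 1; S1 reads c1=0 → after 3×micro: 2; S2 reads c0=1 → after 1×micro: 5 ⇒ (c0=1, c1=2, c2=5)
macro 3: S0 reads c1=2 → after 2×micro: -2; S1 reads c1=2 → after 3×micro: 2; S2 reads c0=-2 → after 1×micro: 5 ⇒ (c0=-2, c1=2, c2=5)
macro 4: S0 reads c1=2 → after 2×micro: -2; S1 reads c1=2 → after 3×micro: 2; S2 reads c0=-2 → after 1×micro: 5 ⇒ (c0=-2, c1=2, c2=5)
macro 5: S0 reads c1=2 → after 2×micro: -2; S1 reads c1=2 → after 3×micro: 2; S2 reads c0=-2 → after 1×micro: 5 ⇒ (c0=-2, c1=2, c2=5)
macro 6: S0 reads c1=2 → after 2×micro: -2; S1 reads c1=2 → after 3×micro: 2; S2 reads c0=-2 → after 1×micro: 5 ⇒ (c0=-2, c1=2, c2=5)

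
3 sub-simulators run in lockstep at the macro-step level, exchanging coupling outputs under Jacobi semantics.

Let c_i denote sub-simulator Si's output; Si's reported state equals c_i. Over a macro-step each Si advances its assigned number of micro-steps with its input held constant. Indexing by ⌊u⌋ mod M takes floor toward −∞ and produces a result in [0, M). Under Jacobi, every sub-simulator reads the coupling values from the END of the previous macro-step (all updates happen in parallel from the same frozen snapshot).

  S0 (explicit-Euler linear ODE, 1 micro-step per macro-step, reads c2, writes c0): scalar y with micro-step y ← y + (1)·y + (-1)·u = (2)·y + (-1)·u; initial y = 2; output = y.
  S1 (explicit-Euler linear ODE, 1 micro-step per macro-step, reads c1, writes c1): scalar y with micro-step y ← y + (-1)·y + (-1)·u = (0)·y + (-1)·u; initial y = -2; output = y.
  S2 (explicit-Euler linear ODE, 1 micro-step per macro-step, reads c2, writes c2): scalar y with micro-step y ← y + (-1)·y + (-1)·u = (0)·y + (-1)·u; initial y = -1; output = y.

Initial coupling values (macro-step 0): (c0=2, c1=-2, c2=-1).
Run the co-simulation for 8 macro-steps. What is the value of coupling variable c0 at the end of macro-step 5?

c0 at macro-step 5 = 75

macro 1: S0 reads c2=-1 → after 1×micro: 5; S1 reads c1=-2 → after 1×micro: 2; S2 reads c2=-1 → after 1×micro: 1 ⇒ (c0=5, c1=2, c2=1)
macro 2: S0 reads c2=1 → after 1×micro: 9; S1 reads c1=2 → after 1×micro: -2; S2 reads c2=1 → after 1×micro: -1 ⇒ (c0=9, c1=-2, c2=-1)
macro 3: S0 reads c2=-1 → after 1×micro: 19; S1 reads c1=-2 → after 1×micro: 2; S2 reads c2=-1 → after 1×micro: 1 ⇒ (c0=19, c1=2, c2=1)
macro 4: S0 reads c2=1 → after 1×micro: 37; S1 reads c1=2 → after 1×micro: -2; S2 reads c2=1 → after 1×micro: -1 ⇒ (c0=37, c1=-2, c2=-1)
macro 5: S0 reads c2=-1 → after 1×micro: 75; S1 reads c1=-2 → after 1×micro: 2; S2 reads c2=-1 → after 1×micro: 1 ⇒ (c0=75, c1=2, c2=1)
macro 6: S0 reads c2=1 → after 1×micro: 149; S1 reads c1=2 → after 1×micro: -2; S2 reads c2=1 → after 1×micro: -1 ⇒ (c0=149, c1=-2, c2=-1)
macro 7: S0 reads c2=-1 → after 1×micro: 299; S1 reads c1=-2 → after 1×micro: 2; S2 reads c2=-1 → after 1×micro: 1 ⇒ (c0=299, c1=2, c2=1)
macro 8: S0 reads c2=1 → after 1×micro: 597; S1 reads c1=2 → after 1×micro: -2; S2 reads c2=1 → after 1×micro: -1 ⇒ (c0=597, c1=-2, c2=-1)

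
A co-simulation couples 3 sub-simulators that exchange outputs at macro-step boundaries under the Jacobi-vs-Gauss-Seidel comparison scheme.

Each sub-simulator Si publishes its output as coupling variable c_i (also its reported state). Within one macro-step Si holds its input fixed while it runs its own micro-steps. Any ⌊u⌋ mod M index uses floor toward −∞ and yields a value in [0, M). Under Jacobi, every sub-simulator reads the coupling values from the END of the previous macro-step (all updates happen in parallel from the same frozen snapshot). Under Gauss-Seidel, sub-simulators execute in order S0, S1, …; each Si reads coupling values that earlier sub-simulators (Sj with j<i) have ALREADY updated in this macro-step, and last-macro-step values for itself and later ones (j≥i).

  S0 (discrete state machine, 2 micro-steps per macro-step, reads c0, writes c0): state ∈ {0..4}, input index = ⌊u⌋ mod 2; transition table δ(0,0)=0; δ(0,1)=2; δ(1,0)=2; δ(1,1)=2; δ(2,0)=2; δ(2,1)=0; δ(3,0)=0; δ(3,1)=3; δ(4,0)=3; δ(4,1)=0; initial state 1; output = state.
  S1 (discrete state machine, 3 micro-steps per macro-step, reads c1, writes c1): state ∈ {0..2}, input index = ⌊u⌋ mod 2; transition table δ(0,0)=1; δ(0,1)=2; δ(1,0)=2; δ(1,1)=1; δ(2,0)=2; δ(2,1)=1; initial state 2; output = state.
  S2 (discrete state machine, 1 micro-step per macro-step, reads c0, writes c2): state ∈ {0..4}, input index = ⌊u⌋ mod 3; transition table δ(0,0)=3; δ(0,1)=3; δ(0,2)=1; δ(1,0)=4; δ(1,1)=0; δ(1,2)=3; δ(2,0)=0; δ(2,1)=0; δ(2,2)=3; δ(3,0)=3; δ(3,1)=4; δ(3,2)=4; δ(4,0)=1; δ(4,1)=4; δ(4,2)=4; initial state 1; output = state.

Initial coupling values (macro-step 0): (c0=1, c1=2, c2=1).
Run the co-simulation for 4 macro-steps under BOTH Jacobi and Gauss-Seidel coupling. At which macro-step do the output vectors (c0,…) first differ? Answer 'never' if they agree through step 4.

[Jacobi] macro 1: S0 reads c0=1 → after 2×micro: 0; S1 reads c1=2 → after 3×micro: 2; S2 reads c0=1 → after 1×micro: 0 ⇒ (c0=0, c1=2, c2=0)
[Jacobi] macro 2: S0 reads c0=0 → after 2×micro: 0; S1 reads c1=2 → after 3×micro: 2; S2 reads c0=0 → after 1×micro: 3 ⇒ (c0=0, c1=2, c2=3)
[Jacobi] macro 3: S0 reads c0=0 → after 2×micro: 0; S1 reads c1=2 → after 3×micro: 2; S2 reads c0=0 → after 1×micro: 3 ⇒ (c0=0, c1=2, c2=3)
[Jacobi] macro 4: S0 reads c0=0 → after 2×micro: 0; S1 reads c1=2 → after 3×micro: 2; S2 reads c0=0 → after 1×micro: 3 ⇒ (c0=0, c1=2, c2=3)
[Gauss-Seidel] macro 1: S0 reads c0=1 → after 2×micro: 0; S1 reads c1=2 → after 3×micro: 2; S2 reads c0=0 → after 1×micro: 4 ⇒ (c0=0, c1=2, c2=4)
[Gauss-Seidel] macro 2: S0 reads c0=0 → after 2×micro: 0; S1 reads c1=2 → after 3×micro: 2; S2 reads c0=0 → after 1×micro: 1 ⇒ (c0=0, c1=2, c2=1)
[Gauss-Seidel] macro 3: S0 reads c0=0 → after 2×micro: 0; S1 reads c1=2 → after 3×micro: 2; S2 reads c0=0 → after 1×micro: 4 ⇒ (c0=0, c1=2, c2=4)
[Gauss-Seidel] macro 4: S0 reads c0=0 → after 2×micro: 0; S1 reads c1=2 → after 3×micro: 2; S2 reads c0=0 → after 1×micro: 1 ⇒ (c0=0, c1=2, c2=1)

first divergence at macro-step: 1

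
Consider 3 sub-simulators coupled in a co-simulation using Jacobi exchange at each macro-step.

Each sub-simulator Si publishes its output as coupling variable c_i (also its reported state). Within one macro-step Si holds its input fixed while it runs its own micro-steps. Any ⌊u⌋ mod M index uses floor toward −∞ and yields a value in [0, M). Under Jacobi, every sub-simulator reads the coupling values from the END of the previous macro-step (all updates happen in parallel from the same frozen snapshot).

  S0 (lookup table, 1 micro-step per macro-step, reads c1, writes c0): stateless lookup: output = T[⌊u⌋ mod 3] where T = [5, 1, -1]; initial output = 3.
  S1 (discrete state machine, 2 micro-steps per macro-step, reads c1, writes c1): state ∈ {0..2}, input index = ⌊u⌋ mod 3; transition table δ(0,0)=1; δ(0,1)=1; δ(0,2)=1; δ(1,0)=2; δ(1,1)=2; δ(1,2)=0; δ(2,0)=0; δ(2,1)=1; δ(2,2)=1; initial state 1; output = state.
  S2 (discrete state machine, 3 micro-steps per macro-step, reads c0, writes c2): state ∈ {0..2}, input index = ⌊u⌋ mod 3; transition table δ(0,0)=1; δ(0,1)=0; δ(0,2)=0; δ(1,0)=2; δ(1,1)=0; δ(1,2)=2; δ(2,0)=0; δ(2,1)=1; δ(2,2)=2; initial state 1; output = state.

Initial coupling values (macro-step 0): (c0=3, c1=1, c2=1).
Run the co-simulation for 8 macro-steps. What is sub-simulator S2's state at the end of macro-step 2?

S2 state at macro-step 2 = 0

macro 1: S0 reads c1=1 → after 1×micro: 1; S1 reads c1=1 → after 2×micro: 1; S2 reads c0=3 → after 3×micro: 1 ⇒ (c0=1, c1=1, c2=1)
macro 2: S0 reads c1=1 → after 1×micro: 1; S1 reads c1=1 → after 2×micro: 1; S2 reads c0=1 → after 3×micro: 0 ⇒ (c0=1, c1=1, c2=0)
macro 3: S0 reads c1=1 → after 1×micro: 1; S1 reads c1=1 → after 2×micro: 1; S2 reads c0=1 → after 3×micro: 0 ⇒ (c0=1, c1=1, c2=0)
macro 4: S0 reads c1=1 → after 1×micro: 1; S1 reads c1=1 → after 2×micro: 1; S2 reads c0=1 → after 3×micro: 0 ⇒ (c0=1, c1=1, c2=0)
macro 5: S0 reads c1=1 → after 1×micro: 1; S1 reads c1=1 → after 2×micro: 1; S2 reads c0=1 → after 3×micro: 0 ⇒ (c0=1, c1=1, c2=0)
macro 6: S0 reads c1=1 → after 1×micro: 1; S1 reads c1=1 → after 2×micro: 1; S2 reads c0=1 → after 3×micro: 0 ⇒ (c0=1, c1=1, c2=0)
macro 7: S0 reads c1=1 → after 1×micro: 1; S1 reads c1=1 → after 2×micro: 1; S2 reads c0=1 → after 3×micro: 0 ⇒ (c0=1, c1=1, c2=0)
macro 8: S0 reads c1=1 → after 1×micro: 1; S1 reads c1=1 → after 2×micro: 1; S2 reads c0=1 → after 3×micro: 0 ⇒ (c0=1, c1=1, c2=0)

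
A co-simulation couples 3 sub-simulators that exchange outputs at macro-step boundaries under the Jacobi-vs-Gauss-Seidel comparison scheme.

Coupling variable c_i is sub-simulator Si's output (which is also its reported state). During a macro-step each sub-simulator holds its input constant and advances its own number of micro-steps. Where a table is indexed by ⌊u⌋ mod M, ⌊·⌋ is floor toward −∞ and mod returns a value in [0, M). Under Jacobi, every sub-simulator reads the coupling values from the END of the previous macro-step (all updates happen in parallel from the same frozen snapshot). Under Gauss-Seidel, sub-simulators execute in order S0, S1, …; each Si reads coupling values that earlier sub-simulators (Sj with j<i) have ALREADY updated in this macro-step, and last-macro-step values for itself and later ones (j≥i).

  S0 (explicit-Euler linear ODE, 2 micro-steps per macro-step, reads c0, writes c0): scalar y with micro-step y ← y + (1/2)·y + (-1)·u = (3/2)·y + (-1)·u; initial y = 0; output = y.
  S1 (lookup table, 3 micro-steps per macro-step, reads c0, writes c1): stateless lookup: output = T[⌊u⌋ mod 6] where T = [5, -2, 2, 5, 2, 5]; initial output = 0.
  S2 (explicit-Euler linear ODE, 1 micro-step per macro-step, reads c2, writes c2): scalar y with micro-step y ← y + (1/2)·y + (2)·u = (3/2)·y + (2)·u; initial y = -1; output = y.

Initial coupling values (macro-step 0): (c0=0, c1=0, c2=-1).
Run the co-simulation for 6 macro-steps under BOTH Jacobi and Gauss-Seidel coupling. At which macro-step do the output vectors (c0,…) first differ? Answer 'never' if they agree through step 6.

first divergence at macro-step: never

[Jacobi] macro 1: S0 reads c0=0 → after 2×micro: 0; S1 reads c0=0 → after 3×micro: 5; S2 reads c2=-1 → after 1×micro: -7/2 ⇒ (c0=0, c1=5, c2=-7/2)
[Jacobi] macro 2: S0 reads c0=0 → after 2×micro: 0; S1 reads c0=0 → after 3×micro: 5; S2 reads c2=-7/2 → after 1×micro: -49/4 ⇒ (c0=0, c1=5, c2=-49/4)
[Jacobi] macro 3: S0 reads c0=0 → after 2×micro: 0; S1 reads c0=0 → after 3×micro: 5; S2 reads c2=-49/4 → after 1×micro: -343/8 ⇒ (c0=0, c1=5, c2=-343/8)
[Jacobi] macro 4: S0 reads c0=0 → after 2×micro: 0; S1 reads c0=0 → after 3×micro: 5; S2 reads c2=-343/8 → after 1×micro: -2401/16 ⇒ (c0=0, c1=5, c2=-2401/16)
[Jacobi] macro 5: S0 reads c0=0 → after 2×micro: 0; S1 reads c0=0 → after 3×micro: 5; S2 reads c2=-2401/16 → after 1×micro: -16807/32 ⇒ (c0=0, c1=5, c2=-16807/32)
[Jacobi] macro 6: S0 reads c0=0 → after 2×micro: 0; S1 reads c0=0 → after 3×micro: 5; S2 reads c2=-16807/32 → after 1×micro: -117649/64 ⇒ (c0=0, c1=5, c2=-117649/64)
[Gauss-Seidel] macro 1: S0 reads c0=0 → after 2×micro: 0; S1 reads c0=0 → after 3×micro: 5; S2 reads c2=-1 → after 1×micro: -7/2 ⇒ (c0=0, c1=5, c2=-7/2)
[Gauss-Seidel] macro 2: S0 reads c0=0 → after 2×micro: 0; S1 reads c0=0 → after 3×micro: 5; S2 reads c2=-7/2 → after 1×micro: -49/4 ⇒ (c0=0, c1=5, c2=-49/4)
[Gauss-Seidel] macro 3: S0 reads c0=0 → after 2×micro: 0; S1 reads c0=0 → after 3×micro: 5; S2 reads c2=-49/4 → after 1×micro: -343/8 ⇒ (c0=0, c1=5, c2=-343/8)
[Gauss-Seidel] macro 4: S0 reads c0=0 → after 2×micro: 0; S1 reads c0=0 → after 3×micro: 5; S2 reads c2=-343/8 → after 1×micro: -2401/16 ⇒ (c0=0, c1=5, c2=-2401/16)
[Gauss-Seidel] macro 5: S0 reads c0=0 → after 2×micro: 0; S1 reads c0=0 → after 3×micro: 5; S2 reads c2=-2401/16 → after 1×micro: -16807/32 ⇒ (c0=0, c1=5, c2=-16807/32)
[Gauss-Seidel] macro 6: S0 reads c0=0 → after 2×micro: 0; S1 reads c0=0 → after 3×micro: 5; S2 reads c2=-16807/32 → after 1×micro: -117649/64 ⇒ (c0=0, c1=5, c2=-117649/64)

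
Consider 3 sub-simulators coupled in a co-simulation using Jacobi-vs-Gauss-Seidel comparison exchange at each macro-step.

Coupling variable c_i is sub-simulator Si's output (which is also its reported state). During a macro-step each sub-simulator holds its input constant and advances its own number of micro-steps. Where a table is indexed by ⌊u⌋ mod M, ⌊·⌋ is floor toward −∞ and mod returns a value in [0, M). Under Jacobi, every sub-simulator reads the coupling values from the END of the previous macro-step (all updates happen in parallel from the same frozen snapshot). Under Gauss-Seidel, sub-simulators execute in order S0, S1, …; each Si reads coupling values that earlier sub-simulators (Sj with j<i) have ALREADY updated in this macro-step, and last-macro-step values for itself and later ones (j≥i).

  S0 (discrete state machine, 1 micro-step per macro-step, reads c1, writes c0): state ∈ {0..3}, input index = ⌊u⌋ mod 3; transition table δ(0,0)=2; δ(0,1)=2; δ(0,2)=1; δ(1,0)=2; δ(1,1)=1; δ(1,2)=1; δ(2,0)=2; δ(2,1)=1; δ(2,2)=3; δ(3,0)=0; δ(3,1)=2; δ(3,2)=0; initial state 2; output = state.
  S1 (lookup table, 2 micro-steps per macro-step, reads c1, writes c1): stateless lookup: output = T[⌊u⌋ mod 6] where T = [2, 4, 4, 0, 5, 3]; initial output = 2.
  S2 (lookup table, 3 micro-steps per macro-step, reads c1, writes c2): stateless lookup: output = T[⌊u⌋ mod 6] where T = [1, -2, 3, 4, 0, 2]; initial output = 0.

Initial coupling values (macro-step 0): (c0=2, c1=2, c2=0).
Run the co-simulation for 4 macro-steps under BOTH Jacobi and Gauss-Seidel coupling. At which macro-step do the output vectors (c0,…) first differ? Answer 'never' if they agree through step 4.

[Jacobi] macro 1: S0 reads c1=2 → after 1×micro: 3; S1 reads c1=2 → after 2×micro: 4; S2 reads c1=2 → after 3×micro: 3 ⇒ (c0=3, c1=4, c2=3)
[Jacobi] macro 2: S0 reads c1=4 → after 1×micro: 2; S1 reads c1=4 → after 2×micro: 5; S2 reads c1=4 → after 3×micro: 0 ⇒ (c0=2, c1=5, c2=0)
[Jacobi] macro 3: S0 reads c1=5 → after 1×micro: 3; S1 reads c1=5 → after 2×micro: 3; S2 reads c1=5 → after 3×micro: 2 ⇒ (c0=3, c1=3, c2=2)
[Jacobi] macro 4: S0 reads c1=3 → after 1×micro: 0; S1 reads c1=3 → after 2×micro: 0; S2 reads c1=3 → after 3×micro: 4 ⇒ (c0=0, c1=0, c2=4)
[Gauss-Seidel] macro 1: S0 reads c1=2 → after 1×micro: 3; S1 reads c1=2 → after 2×micro: 4; S2 reads c1=4 → after 3×micro: 0 ⇒ (c0=3, c1=4, c2=0)
[Gauss-Seidel] macro 2: S0 reads c1=4 → after 1×micro: 2; S1 reads c1=4 → after 2×micro: 5; S2 reads c1=5 → after 3×micro: 2 ⇒ (c0=2, c1=5, c2=2)
[Gauss-Seidel] macro 3: S0 reads c1=5 → after 1×micro: 3; S1 reads c1=5 → after 2×micro: 3; S2 reads c1=3 → after 3×micro: 4 ⇒ (c0=3, c1=3, c2=4)
[Gauss-Seidel] macro 4: S0 reads c1=3 → after 1×micro: 0; S1 reads c1=3 → after 2×micro: 0; S2 reads c1=0 → after 3×micro: 1 ⇒ (c0=0, c1=0, c2=1)

first divergence at macro-step: 1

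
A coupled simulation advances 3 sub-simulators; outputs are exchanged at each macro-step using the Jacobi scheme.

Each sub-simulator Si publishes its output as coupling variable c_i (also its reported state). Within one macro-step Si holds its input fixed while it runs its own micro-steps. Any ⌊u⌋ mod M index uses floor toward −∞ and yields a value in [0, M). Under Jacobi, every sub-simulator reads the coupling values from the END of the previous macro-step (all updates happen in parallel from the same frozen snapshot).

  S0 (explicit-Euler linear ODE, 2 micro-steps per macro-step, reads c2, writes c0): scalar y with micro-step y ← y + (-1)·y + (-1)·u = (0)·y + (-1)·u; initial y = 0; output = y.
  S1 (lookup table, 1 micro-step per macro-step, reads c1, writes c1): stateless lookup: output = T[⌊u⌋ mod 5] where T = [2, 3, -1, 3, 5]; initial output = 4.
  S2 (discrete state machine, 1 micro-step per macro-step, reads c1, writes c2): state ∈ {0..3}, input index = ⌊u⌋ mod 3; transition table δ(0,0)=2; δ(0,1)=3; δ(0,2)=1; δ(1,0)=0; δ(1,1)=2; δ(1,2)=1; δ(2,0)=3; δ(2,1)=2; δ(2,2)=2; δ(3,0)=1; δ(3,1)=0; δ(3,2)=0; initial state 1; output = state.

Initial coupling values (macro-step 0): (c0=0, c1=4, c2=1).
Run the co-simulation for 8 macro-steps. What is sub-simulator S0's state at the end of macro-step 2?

macro 1: S0 reads c2=1 → after 2×micro: -1; S1 reads c1=4 → after 1×micro: 5; S2 reads c1=4 → after 1×micro: 2 ⇒ (c0=-1, c1=5, c2=2)
macro 2: S0 reads c2=2 → after 2×micro: -2; S1 reads c1=5 → after 1×micro: 2; S2 reads c1=5 → after 1×micro: 2 ⇒ (c0=-2, c1=2, c2=2)
macro 3: S0 reads c2=2 → after 2×micro: -2; S1 reads c1=2 → after 1×micro: -1; S2 reads c1=2 → after 1×micro: 2 ⇒ (c0=-2, c1=-1, c2=2)
macro 4: S0 reads c2=2 → after 2×micro: -2; S1 reads c1=-1 → after 1×micro: 5; S2 reads c1=-1 → after 1×micro: 2 ⇒ (c0=-2, c1=5, c2=2)
macro 5: S0 reads c2=2 → after 2×micro: -2; S1 reads c1=5 → after 1×micro: 2; S2 reads c1=5 → after 1×micro: 2 ⇒ (c0=-2, c1=2, c2=2)
macro 6: S0 reads c2=2 → after 2×micro: -2; S1 reads c1=2 → after 1×micro: -1; S2 reads c1=2 → after 1×micro: 2 ⇒ (c0=-2, c1=-1, c2=2)
macro 7: S0 reads c2=2 → after 2×micro: -2; S1 reads c1=-1 → after 1×micro: 5; S2 reads c1=-1 → after 1×micro: 2 ⇒ (c0=-2, c1=5, c2=2)
macro 8: S0 reads c2=2 → after 2×micro: -2; S1 reads c1=5 → after 1×micro: 2; S2 reads c1=5 → after 1×micro: 2 ⇒ (c0=-2, c1=2, c2=2)

S0 state at macro-step 2 = -2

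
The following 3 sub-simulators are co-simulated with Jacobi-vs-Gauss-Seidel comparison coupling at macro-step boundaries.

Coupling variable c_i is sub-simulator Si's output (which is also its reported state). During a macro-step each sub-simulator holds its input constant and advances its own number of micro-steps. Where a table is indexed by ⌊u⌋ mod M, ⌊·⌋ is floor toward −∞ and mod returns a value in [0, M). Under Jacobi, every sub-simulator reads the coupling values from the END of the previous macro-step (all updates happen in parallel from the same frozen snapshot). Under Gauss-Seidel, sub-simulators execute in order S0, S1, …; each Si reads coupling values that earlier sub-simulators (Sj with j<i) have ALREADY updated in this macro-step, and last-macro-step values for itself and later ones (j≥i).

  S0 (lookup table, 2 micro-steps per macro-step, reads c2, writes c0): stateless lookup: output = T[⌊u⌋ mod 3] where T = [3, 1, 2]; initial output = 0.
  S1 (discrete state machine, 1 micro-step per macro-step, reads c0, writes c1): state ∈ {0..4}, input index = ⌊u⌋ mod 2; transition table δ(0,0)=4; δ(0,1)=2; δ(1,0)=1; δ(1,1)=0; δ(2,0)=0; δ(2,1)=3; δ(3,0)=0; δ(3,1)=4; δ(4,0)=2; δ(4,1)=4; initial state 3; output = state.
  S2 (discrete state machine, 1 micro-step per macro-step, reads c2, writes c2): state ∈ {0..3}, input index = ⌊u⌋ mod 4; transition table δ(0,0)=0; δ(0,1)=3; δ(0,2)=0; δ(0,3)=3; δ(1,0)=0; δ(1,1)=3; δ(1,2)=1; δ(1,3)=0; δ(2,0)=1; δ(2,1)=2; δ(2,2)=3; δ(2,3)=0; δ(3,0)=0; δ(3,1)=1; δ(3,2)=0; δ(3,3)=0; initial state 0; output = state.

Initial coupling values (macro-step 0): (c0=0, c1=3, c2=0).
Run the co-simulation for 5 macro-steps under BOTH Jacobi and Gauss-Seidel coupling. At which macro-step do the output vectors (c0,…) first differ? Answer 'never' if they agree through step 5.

[Jacobi] macro 1: S0 reads c2=0 → after 2×micro: 3; S1 reads c0=0 → after 1×micro: 0; S2 reads c2=0 → after 1×micro: 0 ⇒ (c0=3, c1=0, c2=0)
[Jacobi] macro 2: S0 reads c2=0 → after 2×micro: 3; S1 reads c0=3 → after 1×micro: 2; S2 reads c2=0 → after 1×micro: 0 ⇒ (c0=3, c1=2, c2=0)
[Jacobi] macro 3: S0 reads c2=0 → after 2×micro: 3; S1 reads c0=3 → after 1×micro: 3; S2 reads c2=0 → after 1×micro: 0 ⇒ (c0=3, c1=3, c2=0)
[Jacobi] macro 4: S0 reads c2=0 → after 2×micro: 3; S1 reads c0=3 → after 1×micro: 4; S2 reads c2=0 → after 1×micro: 0 ⇒ (c0=3, c1=4, c2=0)
[Jacobi] macro 5: S0 reads c2=0 → after 2×micro: 3; S1 reads c0=3 → after 1×micro: 4; S2 reads c2=0 → after 1×micro: 0 ⇒ (c0=3, c1=4, c2=0)
[Gauss-Seidel] macro 1: S0 reads c2=0 → after 2×micro: 3; S1 reads c0=3 → after 1×micro: 4; S2 reads c2=0 → after 1×micro: 0 ⇒ (c0=3, c1=4, c2=0)
[Gauss-Seidel] macro 2: S0 reads c2=0 → after 2×micro: 3; S1 reads c0=3 → after 1×micro: 4; S2 reads c2=0 → after 1×micro: 0 ⇒ (c0=3, c1=4, c2=0)
[Gauss-Seidel] macro 3: S0 reads c2=0 → after 2×micro: 3; S1 reads c0=3 → after 1×micro: 4; S2 reads c2=0 → after 1×micro: 0 ⇒ (c0=3, c1=4, c2=0)
[Gauss-Seidel] macro 4: S0 reads c2=0 → after 2×micro: 3; S1 reads c0=3 → after 1×micro: 4; S2 reads c2=0 → after 1×micro: 0 ⇒ (c0=3, c1=4, c2=0)
[Gauss-Seidel] macro 5: S0 reads c2=0 → after 2×micro: 3; S1 reads c0=3 → after 1×micro: 4; S2 reads c2=0 → after 1×micro: 0 ⇒ (c0=3, c1=4, c2=0)

first divergence at macro-step: 1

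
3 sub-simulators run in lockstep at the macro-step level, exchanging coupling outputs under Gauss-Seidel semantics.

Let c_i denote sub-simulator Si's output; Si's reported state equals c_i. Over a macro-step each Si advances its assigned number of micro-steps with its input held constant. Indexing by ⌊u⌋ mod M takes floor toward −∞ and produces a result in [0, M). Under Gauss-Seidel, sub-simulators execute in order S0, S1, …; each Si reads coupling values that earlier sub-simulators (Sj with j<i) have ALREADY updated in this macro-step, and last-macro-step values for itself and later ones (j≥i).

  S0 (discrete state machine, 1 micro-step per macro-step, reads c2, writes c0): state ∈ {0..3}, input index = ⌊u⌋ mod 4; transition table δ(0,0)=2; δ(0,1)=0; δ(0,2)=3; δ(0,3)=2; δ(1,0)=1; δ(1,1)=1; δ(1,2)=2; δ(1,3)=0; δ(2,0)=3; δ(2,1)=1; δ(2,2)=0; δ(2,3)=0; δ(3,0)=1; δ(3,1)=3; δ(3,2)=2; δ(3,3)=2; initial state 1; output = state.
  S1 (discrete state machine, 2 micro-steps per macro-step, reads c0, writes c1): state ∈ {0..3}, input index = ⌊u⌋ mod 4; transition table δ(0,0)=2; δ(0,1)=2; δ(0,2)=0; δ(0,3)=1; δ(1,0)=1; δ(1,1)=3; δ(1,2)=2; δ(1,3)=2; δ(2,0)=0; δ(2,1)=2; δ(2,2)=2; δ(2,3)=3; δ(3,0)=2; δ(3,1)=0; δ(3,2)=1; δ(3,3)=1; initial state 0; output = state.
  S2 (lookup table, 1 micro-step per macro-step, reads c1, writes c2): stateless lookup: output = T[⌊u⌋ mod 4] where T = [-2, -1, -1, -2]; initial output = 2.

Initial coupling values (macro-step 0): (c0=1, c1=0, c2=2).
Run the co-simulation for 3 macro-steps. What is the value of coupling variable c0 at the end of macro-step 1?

macro 1: S0 reads c2=2 → after 1×micro: 2; S1 reads c0=2 → after 2×micro: 0; S2 reads c1=0 → after 1×micro: -2 ⇒ (c0=2, c1=0, c2=-2)
macro 2: S0 reads c2=-2 → after 1×micro: 0; S1 reads c0=0 → after 2×micro: 0; S2 reads c1=0 → after 1×micro: -2 ⇒ (c0=0, c1=0, c2=-2)
macro 3: S0 reads c2=-2 → after 1×micro: 3; S1 reads c0=3 → after 2×micro: 2; S2 reads c1=2 → after 1×micro: -1 ⇒ (c0=3, c1=2, c2=-1)

c0 at macro-step 1 = 2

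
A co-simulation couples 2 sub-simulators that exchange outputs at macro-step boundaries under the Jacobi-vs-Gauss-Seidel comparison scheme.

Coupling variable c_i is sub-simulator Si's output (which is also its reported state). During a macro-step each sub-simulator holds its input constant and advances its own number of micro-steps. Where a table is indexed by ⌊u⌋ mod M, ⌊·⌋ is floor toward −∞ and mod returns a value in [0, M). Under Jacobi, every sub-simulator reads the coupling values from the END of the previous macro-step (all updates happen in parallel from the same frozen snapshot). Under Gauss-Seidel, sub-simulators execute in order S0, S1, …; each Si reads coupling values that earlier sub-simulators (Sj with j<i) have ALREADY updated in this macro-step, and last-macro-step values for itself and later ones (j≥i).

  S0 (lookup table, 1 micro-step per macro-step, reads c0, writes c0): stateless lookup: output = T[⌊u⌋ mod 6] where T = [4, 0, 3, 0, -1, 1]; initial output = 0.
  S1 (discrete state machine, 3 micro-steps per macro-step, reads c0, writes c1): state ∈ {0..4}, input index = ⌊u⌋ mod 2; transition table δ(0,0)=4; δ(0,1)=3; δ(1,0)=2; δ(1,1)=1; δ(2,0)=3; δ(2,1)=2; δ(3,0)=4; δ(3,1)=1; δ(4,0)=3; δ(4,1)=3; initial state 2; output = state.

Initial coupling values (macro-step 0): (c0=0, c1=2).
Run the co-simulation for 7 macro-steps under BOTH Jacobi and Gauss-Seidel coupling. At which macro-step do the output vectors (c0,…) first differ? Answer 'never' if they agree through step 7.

[Jacobi] macro 1: S0 reads c0=0 → after 1×micro: 4; S1 reads c0=0 → after 3×micro: 3 ⇒ (c0=4, c1=3)
[Jacobi] macro 2: S0 reads c0=4 → after 1×micro: -1; S1 reads c0=4 → after 3×micro: 4 ⇒ (c0=-1, c1=4)
[Jacobi] macro 3: S0 reads c0=-1 → after 1×micro: 1; S1 reads c0=-1 → after 3×micro: 1 ⇒ (c0=1, c1=1)
[Jacobi] macro 4: S0 reads c0=1 → after 1×micro: 0; S1 reads c0=1 → after 3×micro: 1 ⇒ (c0=0, c1=1)
[Jacobi] macro 5: S0 reads c0=0 → after 1×micro: 4; S1 reads c0=0 → after 3×micro: 4 ⇒ (c0=4, c1=4)
[Jacobi] macro 6: S0 reads c0=4 → after 1×micro: -1; S1 reads c0=4 → after 3×micro: 3 ⇒ (c0=-1, c1=3)
[Jacobi] macro 7: S0 reads c0=-1 → after 1×micro: 1; S1 reads c0=-1 → after 3×micro: 1 ⇒ (c0=1, c1=1)
[Gauss-Seidel] macro 1: S0 reads c0=0 → after 1×micro: 4; S1 reads c0=4 → after 3×micro: 3 ⇒ (c0=4, c1=3)
[Gauss-Seidel] macro 2: S0 reads c0=4 → after 1×micro: -1; S1 reads c0=-1 → after 3×micro: 1 ⇒ (c0=-1, c1=1)
[Gauss-Seidel] macro 3: S0 reads c0=-1 → after 1×micro: 1; S1 reads c0=1 → after 3×micro: 1 ⇒ (c0=1, c1=1)
[Gauss-Seidel] macro 4: S0 reads c0=1 → after 1×micro: 0; S1 reads c0=0 → after 3×micro: 4 ⇒ (c0=0, c1=4)
[Gauss-Seidel] macro 5: S0 reads c0=0 → after 1×micro: 4; S1 reads c0=4 → after 3×micro: 3 ⇒ (c0=4, c1=3)
[Gauss-Seidel] macro 6: S0 reads c0=4 → after 1×micro: -1; S1 reads c0=-1 → after 3×micro: 1 ⇒ (c0=-1, c1=1)
[Gauss-Seidel] macro 7: S0 reads c0=-1 → after 1×micro: 1; S1 reads c0=1 → after 3×micro: 1 ⇒ (c0=1, c1=1)

first divergence at macro-step: 2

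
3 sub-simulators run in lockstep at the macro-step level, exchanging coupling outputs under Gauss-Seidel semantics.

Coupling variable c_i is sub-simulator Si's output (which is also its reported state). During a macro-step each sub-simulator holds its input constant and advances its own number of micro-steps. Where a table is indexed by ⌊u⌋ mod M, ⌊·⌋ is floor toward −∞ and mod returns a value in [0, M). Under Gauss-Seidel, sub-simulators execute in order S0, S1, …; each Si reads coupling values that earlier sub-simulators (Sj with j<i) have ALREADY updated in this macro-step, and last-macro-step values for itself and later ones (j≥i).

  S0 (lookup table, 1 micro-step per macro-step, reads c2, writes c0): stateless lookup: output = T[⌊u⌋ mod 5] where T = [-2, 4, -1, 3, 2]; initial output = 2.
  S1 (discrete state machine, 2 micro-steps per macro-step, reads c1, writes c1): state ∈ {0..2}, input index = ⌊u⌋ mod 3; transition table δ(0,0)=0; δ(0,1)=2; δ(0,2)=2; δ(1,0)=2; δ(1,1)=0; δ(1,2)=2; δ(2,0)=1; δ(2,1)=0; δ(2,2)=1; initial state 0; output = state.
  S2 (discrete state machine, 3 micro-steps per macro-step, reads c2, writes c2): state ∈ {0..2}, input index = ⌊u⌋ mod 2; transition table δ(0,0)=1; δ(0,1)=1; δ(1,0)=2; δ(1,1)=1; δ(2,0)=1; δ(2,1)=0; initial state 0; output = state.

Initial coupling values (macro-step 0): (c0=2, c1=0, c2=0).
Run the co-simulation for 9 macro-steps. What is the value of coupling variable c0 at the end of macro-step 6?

macro 1: S0 reads c2=0 → after 1×micro: -2; S1 reads c1=0 → after 2×micro: 0; S2 reads c2=0 → after 3×micro: 1 ⇒ (c0=-2, c1=0, c2=1)
macro 2: S0 reads c2=1 → after 1×micro: 4; S1 reads c1=0 → after 2×micro: 0; S2 reads c2=1 → after 3×micro: 1 ⇒ (c0=4, c1=0, c2=1)
macro 3: S0 reads c2=1 → after 1×micro: 4; S1 reads c1=0 → after 2×micro: 0; S2 reads c2=1 → after 3×micro: 1 ⇒ (c0=4, c1=0, c2=1)
macro 4: S0 reads c2=1 → after 1×micro: 4; S1 reads c1=0 → after 2×micro: 0; S2 reads c2=1 → after 3×micro: 1 ⇒ (c0=4, c1=0, c2=1)
macro 5: S0 reads c2=1 → after 1×micro: 4; S1 reads c1=0 → after 2×micro: 0; S2 reads c2=1 → after 3×micro: 1 ⇒ (c0=4, c1=0, c2=1)
macro 6: S0 reads c2=1 → after 1×micro: 4; S1 reads c1=0 → after 2×micro: 0; S2 reads c2=1 → after 3×micro: 1 ⇒ (c0=4, c1=0, c2=1)
macro 7: S0 reads c2=1 → after 1×micro: 4; S1 reads c1=0 → after 2×micro: 0; S2 reads c2=1 → after 3×micro: 1 ⇒ (c0=4, c1=0, c2=1)
macro 8: S0 reads c2=1 → after 1×micro: 4; S1 reads c1=0 → after 2×micro: 0; S2 reads c2=1 → after 3×micro: 1 ⇒ (c0=4, c1=0, c2=1)
macro 9: S0 reads c2=1 → after 1×micro: 4; S1 reads c1=0 → after 2×micro: 0; S2 reads c2=1 → after 3×micro: 1 ⇒ (c0=4, c1=0, c2=1)

c0 at macro-step 6 = 4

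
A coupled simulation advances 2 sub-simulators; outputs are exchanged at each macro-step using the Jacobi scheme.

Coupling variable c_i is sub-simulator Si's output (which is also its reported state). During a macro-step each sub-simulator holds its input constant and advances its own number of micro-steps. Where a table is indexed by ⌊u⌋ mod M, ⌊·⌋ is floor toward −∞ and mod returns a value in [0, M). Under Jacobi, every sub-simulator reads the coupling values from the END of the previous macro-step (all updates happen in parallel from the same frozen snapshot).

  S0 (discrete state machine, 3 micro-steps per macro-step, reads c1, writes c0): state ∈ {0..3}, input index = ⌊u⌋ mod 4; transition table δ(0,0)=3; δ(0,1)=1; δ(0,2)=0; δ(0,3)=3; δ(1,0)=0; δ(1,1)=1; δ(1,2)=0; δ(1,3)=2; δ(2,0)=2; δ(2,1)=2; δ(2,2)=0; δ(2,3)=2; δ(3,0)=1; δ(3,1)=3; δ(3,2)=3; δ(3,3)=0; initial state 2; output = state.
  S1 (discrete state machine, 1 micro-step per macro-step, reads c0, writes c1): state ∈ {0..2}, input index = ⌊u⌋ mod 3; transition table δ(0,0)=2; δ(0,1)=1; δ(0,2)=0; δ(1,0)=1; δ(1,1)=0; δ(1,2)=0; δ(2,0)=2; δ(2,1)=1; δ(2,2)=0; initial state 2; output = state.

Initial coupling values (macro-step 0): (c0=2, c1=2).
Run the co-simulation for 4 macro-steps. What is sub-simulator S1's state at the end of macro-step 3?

S1 state at macro-step 3 = 2

macro 1: S0 reads c1=2 → after 3×micro: 0; S1 reads c0=2 → after 1×micro: 0 ⇒ (c0=0, c1=0)
macro 2: S0 reads c1=0 → after 3×micro: 0; S1 reads c0=0 → after 1×micro: 2 ⇒ (c0=0, c1=2)
macro 3: S0 reads c1=2 → after 3×micro: 0; S1 reads c0=0 → after 1×micro: 2 ⇒ (c0=0, c1=2)
macro 4: S0 reads c1=2 → after 3×micro: 0; S1 reads c0=0 → after 1×micro: 2 ⇒ (c0=0, c1=2)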